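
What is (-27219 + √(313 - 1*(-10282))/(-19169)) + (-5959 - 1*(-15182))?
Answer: -17996 - √10595/19169 ≈ -17996.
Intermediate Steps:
(-27219 + √(313 - 1*(-10282))/(-19169)) + (-5959 - 1*(-15182)) = (-27219 + √(313 + 10282)*(-1/19169)) + (-5959 + 15182) = (-27219 + √10595*(-1/19169)) + 9223 = (-27219 - √10595/19169) + 9223 = -17996 - √10595/19169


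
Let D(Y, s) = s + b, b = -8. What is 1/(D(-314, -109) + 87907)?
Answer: 1/87790 ≈ 1.1391e-5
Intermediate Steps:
D(Y, s) = -8 + s (D(Y, s) = s - 8 = -8 + s)
1/(D(-314, -109) + 87907) = 1/((-8 - 109) + 87907) = 1/(-117 + 87907) = 1/87790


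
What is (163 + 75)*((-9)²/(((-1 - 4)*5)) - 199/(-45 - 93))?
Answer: -738157/1725 ≈ -427.92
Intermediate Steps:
(163 + 75)*((-9)²/(((-1 - 4)*5)) - 199/(-45 - 93)) = 238*(81/((-5*5)) - 199/(-138)) = 238*(81/(-25) - 199*(-1/138)) = 238*(81*(-1/25) + 199/138) = 238*(-81/25 + 199/138) = 238*(-6203/3450) = -738157/1725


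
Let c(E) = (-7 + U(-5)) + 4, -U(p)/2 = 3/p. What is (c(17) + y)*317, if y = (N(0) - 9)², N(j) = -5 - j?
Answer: 307807/5 ≈ 61561.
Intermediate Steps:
U(p) = -6/p
y = 196 (y = ((-5 - 1*0) - 9)² = ((-5 + 0) - 9)² = (-5 - 9)² = (-14)² = 196)
c(E) = -9/5 (c(E) = (-7 - 6/(-5)) + 4 = (-7 - 6*(-⅕)) + 4 = (-7 + 6/5) + 4 = -29/5 + 4 = -9/5)
(c(17) + y)*317 = (-9/5 + 196)*317 = (971/5)*317 = 307807/5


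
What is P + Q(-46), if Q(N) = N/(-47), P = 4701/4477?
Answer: 426889/210419 ≈ 2.0288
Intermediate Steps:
P = 4701/4477 (P = 4701*(1/4477) = 4701/4477 ≈ 1.0500)
Q(N) = -N/47 (Q(N) = N*(-1/47) = -N/47)
P + Q(-46) = 4701/4477 - 1/47*(-46) = 4701/4477 + 46/47 = 426889/210419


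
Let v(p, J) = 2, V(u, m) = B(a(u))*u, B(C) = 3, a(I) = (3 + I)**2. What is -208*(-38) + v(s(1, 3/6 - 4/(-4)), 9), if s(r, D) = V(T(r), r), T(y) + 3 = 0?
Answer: 7906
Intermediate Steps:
T(y) = -3 (T(y) = -3 + 0 = -3)
V(u, m) = 3*u
s(r, D) = -9 (s(r, D) = 3*(-3) = -9)
-208*(-38) + v(s(1, 3/6 - 4/(-4)), 9) = -208*(-38) + 2 = 7904 + 2 = 7906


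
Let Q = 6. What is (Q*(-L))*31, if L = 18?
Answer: -3348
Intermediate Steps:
(Q*(-L))*31 = (6*(-1*18))*31 = (6*(-18))*31 = -108*31 = -3348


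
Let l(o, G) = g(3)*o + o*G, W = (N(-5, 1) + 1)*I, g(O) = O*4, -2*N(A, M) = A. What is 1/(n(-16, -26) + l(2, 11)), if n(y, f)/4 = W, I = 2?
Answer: 1/74 ≈ 0.013514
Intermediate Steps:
N(A, M) = -A/2
g(O) = 4*O
W = 7 (W = (-½*(-5) + 1)*2 = (5/2 + 1)*2 = (7/2)*2 = 7)
l(o, G) = 12*o + G*o (l(o, G) = (4*3)*o + o*G = 12*o + G*o)
n(y, f) = 28 (n(y, f) = 4*7 = 28)
1/(n(-16, -26) + l(2, 11)) = 1/(28 + 2*(12 + 11)) = 1/(28 + 2*23) = 1/(28 + 46) = 1/74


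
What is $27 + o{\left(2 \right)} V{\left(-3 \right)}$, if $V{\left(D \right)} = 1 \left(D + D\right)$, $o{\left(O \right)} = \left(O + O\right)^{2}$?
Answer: $-69$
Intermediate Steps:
$o{\left(O \right)} = 4 O^{2}$ ($o{\left(O \right)} = \left(2 O\right)^{2} = 4 O^{2}$)
$V{\left(D \right)} = 2 D$ ($V{\left(D \right)} = 1 \cdot 2 D = 2 D$)
$27 + o{\left(2 \right)} V{\left(-3 \right)} = 27 + 4 \cdot 2^{2} \cdot 2 \left(-3\right) = 27 + 4 \cdot 4 \left(-6\right) = 27 + 16 \left(-6\right) = 27 - 96 = -69$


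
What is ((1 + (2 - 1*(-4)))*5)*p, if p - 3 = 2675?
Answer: 93730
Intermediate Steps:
p = 2678 (p = 3 + 2675 = 2678)
((1 + (2 - 1*(-4)))*5)*p = ((1 + (2 - 1*(-4)))*5)*2678 = ((1 + (2 + 4))*5)*2678 = ((1 + 6)*5)*2678 = (7*5)*2678 = 35*2678 = 93730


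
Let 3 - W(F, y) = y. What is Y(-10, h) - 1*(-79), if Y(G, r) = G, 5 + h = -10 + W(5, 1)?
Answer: 69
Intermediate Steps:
W(F, y) = 3 - y
h = -13 (h = -5 + (-10 + (3 - 1*1)) = -5 + (-10 + (3 - 1)) = -5 + (-10 + 2) = -5 - 8 = -13)
Y(-10, h) - 1*(-79) = -10 - 1*(-79) = -10 + 79 = 69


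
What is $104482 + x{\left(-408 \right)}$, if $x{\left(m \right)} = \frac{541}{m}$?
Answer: $\frac{42628115}{408} \approx 1.0448 \cdot 10^{5}$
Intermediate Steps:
$104482 + x{\left(-408 \right)} = 104482 + \frac{541}{-408} = 104482 + 541 \left(- \frac{1}{408}\right) = 104482 - \frac{541}{408} = \frac{42628115}{408}$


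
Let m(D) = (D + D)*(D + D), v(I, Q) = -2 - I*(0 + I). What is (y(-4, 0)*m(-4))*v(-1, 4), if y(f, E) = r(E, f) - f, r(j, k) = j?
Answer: -768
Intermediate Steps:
v(I, Q) = -2 - I**2 (v(I, Q) = -2 - I*I = -2 - I**2)
m(D) = 4*D**2 (m(D) = (2*D)*(2*D) = 4*D**2)
y(f, E) = E - f
(y(-4, 0)*m(-4))*v(-1, 4) = ((0 - 1*(-4))*(4*(-4)**2))*(-2 - 1*(-1)**2) = ((0 + 4)*(4*16))*(-2 - 1*1) = (4*64)*(-2 - 1) = 256*(-3) = -768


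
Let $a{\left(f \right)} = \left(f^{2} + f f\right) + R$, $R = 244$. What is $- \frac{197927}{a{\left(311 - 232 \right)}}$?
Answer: $- \frac{197927}{12726} \approx -15.553$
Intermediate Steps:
$a{\left(f \right)} = 244 + 2 f^{2}$ ($a{\left(f \right)} = \left(f^{2} + f f\right) + 244 = \left(f^{2} + f^{2}\right) + 244 = 2 f^{2} + 244 = 244 + 2 f^{2}$)
$- \frac{197927}{a{\left(311 - 232 \right)}} = - \frac{197927}{244 + 2 \left(311 - 232\right)^{2}} = - \frac{197927}{244 + 2 \cdot 79^{2}} = - \frac{197927}{244 + 2 \cdot 6241} = - \frac{197927}{244 + 12482} = - \frac{197927}{12726}$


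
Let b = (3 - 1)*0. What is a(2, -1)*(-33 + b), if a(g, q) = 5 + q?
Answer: -132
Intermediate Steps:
b = 0 (b = 2*0 = 0)
a(2, -1)*(-33 + b) = (5 - 1)*(-33 + 0) = 4*(-33) = -132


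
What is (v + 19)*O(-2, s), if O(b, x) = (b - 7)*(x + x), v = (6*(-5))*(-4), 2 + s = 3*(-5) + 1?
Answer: 40032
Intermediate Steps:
s = -16 (s = -2 + (3*(-5) + 1) = -2 + (-15 + 1) = -2 - 14 = -16)
v = 120 (v = -30*(-4) = 120)
O(b, x) = 2*x*(-7 + b) (O(b, x) = (-7 + b)*(2*x) = 2*x*(-7 + b))
(v + 19)*O(-2, s) = (120 + 19)*(2*(-16)*(-7 - 2)) = 139*(2*(-16)*(-9)) = 139*288 = 40032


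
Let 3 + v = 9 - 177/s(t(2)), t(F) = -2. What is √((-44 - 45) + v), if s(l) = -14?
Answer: I*√13790/14 ≈ 8.3879*I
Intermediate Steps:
v = 261/14 (v = -3 + (9 - 177/(-14)) = -3 + (9 - 177*(-1/14)) = -3 + (9 + 177/14) = -3 + 303/14 = 261/14 ≈ 18.643)
√((-44 - 45) + v) = √((-44 - 45) + 261/14) = √(-89 + 261/14) = √(-985/14) = I*√13790/14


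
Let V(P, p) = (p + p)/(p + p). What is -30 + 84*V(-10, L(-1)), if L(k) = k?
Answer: 54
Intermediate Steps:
V(P, p) = 1 (V(P, p) = (2*p)/((2*p)) = (2*p)*(1/(2*p)) = 1)
-30 + 84*V(-10, L(-1)) = -30 + 84*1 = -30 + 84 = 54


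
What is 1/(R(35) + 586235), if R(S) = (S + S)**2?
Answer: 1/591135 ≈ 1.6917e-6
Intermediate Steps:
R(S) = 4*S**2 (R(S) = (2*S)**2 = 4*S**2)
1/(R(35) + 586235) = 1/(4*35**2 + 586235) = 1/(4*1225 + 586235) = 1/(4900 + 586235) = 1/591135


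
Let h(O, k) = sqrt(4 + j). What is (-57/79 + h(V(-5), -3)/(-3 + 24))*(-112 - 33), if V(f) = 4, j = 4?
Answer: 8265/79 - 290*sqrt(2)/21 ≈ 85.091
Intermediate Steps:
h(O, k) = 2*sqrt(2) (h(O, k) = sqrt(4 + 4) = sqrt(8) = 2*sqrt(2))
(-57/79 + h(V(-5), -3)/(-3 + 24))*(-112 - 33) = (-57/79 + (2*sqrt(2))/(-3 + 24))*(-112 - 33) = (-57*1/79 + (2*sqrt(2))/21)*(-145) = (-57/79 + (2*sqrt(2))*(1/21))*(-145) = (-57/79 + 2*sqrt(2)/21)*(-145) = 8265/79 - 290*sqrt(2)/21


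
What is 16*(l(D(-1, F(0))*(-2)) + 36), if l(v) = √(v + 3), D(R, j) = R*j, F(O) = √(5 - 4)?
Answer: 576 + 16*√5 ≈ 611.78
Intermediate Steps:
F(O) = 1 (F(O) = √1 = 1)
l(v) = √(3 + v)
16*(l(D(-1, F(0))*(-2)) + 36) = 16*(√(3 - 1*1*(-2)) + 36) = 16*(√(3 - 1*(-2)) + 36) = 16*(√(3 + 2) + 36) = 16*(√5 + 36) = 16*(36 + √5) = 576 + 16*√5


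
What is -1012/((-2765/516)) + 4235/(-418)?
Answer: 18778771/105070 ≈ 178.73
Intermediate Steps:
-1012/((-2765/516)) + 4235/(-418) = -1012/((-2765*1/516)) + 4235*(-1/418) = -1012/(-2765/516) - 385/38 = -1012*(-516/2765) - 385/38 = 522192/2765 - 385/38 = 18778771/105070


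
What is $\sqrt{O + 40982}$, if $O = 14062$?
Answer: $6 \sqrt{1529} \approx 234.61$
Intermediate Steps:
$\sqrt{O + 40982} = \sqrt{14062 + 40982} = \sqrt{55044} = 6 \sqrt{1529}$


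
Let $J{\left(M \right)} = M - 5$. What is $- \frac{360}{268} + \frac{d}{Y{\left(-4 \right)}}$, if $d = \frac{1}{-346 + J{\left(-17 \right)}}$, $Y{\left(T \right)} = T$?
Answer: $- \frac{132413}{98624} \approx -1.3426$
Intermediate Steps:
$J{\left(M \right)} = -5 + M$
$d = - \frac{1}{368}$ ($d = \frac{1}{-346 - 22} = \frac{1}{-368} = - \frac{1}{368} \approx -0.0027174$)
$- \frac{360}{268} + \frac{d}{Y{\left(-4 \right)}} = - \frac{360}{268} - \frac{1}{368 \left(-4\right)} = \left(-360\right) \frac{1}{268} - - \frac{1}{1472} = - \frac{90}{67} + \frac{1}{1472} = - \frac{132413}{98624}$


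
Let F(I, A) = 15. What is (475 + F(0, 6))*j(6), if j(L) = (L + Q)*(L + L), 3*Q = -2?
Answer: 31360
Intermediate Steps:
Q = -2/3 (Q = (1/3)*(-2) = -2/3 ≈ -0.66667)
j(L) = 2*L*(-2/3 + L) (j(L) = (L - 2/3)*(L + L) = (-2/3 + L)*(2*L) = 2*L*(-2/3 + L))
(475 + F(0, 6))*j(6) = (475 + 15)*((2/3)*6*(-2 + 3*6)) = 490*((2/3)*6*(-2 + 18)) = 490*((2/3)*6*16) = 490*64 = 31360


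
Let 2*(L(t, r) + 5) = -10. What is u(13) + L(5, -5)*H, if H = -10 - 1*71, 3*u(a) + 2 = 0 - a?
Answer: 805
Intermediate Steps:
L(t, r) = -10 (L(t, r) = -5 + (½)*(-10) = -5 - 5 = -10)
u(a) = -⅔ - a/3 (u(a) = -⅔ + (0 - a)/3 = -⅔ + (-a)/3 = -⅔ - a/3)
H = -81 (H = -10 - 71 = -81)
u(13) + L(5, -5)*H = (-⅔ - ⅓*13) - 10*(-81) = (-⅔ - 13/3) + 810 = -5 + 810 = 805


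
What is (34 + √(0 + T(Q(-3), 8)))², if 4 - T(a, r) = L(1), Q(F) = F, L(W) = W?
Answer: (34 + √3)² ≈ 1276.8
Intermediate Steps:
T(a, r) = 3 (T(a, r) = 4 - 1*1 = 4 - 1 = 3)
(34 + √(0 + T(Q(-3), 8)))² = (34 + √(0 + 3))² = (34 + √3)²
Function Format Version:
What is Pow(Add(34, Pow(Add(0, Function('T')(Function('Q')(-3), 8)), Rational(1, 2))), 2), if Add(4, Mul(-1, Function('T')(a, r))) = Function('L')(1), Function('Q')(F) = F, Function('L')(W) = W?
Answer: Pow(Add(34, Pow(3, Rational(1, 2))), 2) ≈ 1276.8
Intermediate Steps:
Function('T')(a, r) = 3 (Function('T')(a, r) = Add(4, Mul(-1, 1)) = Add(4, -1) = 3)
Pow(Add(34, Pow(Add(0, Function('T')(Function('Q')(-3), 8)), Rational(1, 2))), 2) = Pow(Add(34, Pow(Add(0, 3), Rational(1, 2))), 2) = Pow(Add(34, Pow(3, Rational(1, 2))), 2)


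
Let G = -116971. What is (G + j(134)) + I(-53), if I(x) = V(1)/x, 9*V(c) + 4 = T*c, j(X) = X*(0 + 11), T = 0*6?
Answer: -55092065/477 ≈ -1.1550e+5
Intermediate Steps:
T = 0
j(X) = 11*X (j(X) = X*11 = 11*X)
V(c) = -4/9 (V(c) = -4/9 + (0*c)/9 = -4/9 + (⅑)*0 = -4/9 + 0 = -4/9)
I(x) = -4/(9*x)
(G + j(134)) + I(-53) = (-116971 + 11*134) - 4/9/(-53) = (-116971 + 1474) - 4/9*(-1/53) = -115497 + 4/477 = -55092065/477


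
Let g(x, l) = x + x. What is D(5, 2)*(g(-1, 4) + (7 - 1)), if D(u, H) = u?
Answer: 20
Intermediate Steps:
g(x, l) = 2*x
D(5, 2)*(g(-1, 4) + (7 - 1)) = 5*(2*(-1) + (7 - 1)) = 5*(-2 + 6) = 5*4 = 20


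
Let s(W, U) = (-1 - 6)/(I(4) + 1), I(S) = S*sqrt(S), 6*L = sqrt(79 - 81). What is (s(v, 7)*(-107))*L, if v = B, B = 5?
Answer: 749*I*sqrt(2)/54 ≈ 19.616*I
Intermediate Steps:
v = 5
L = I*sqrt(2)/6 (L = sqrt(79 - 81)/6 = sqrt(-2)/6 = (I*sqrt(2))/6 = I*sqrt(2)/6 ≈ 0.2357*I)
I(S) = S**(3/2)
s(W, U) = -7/9 (s(W, U) = (-1 - 6)/(4**(3/2) + 1) = -7/(8 + 1) = -7/9)
(s(v, 7)*(-107))*L = (-7/9*(-107))*(I*sqrt(2)/6) = 749*(I*sqrt(2)/6)/9 = 749*I*sqrt(2)/54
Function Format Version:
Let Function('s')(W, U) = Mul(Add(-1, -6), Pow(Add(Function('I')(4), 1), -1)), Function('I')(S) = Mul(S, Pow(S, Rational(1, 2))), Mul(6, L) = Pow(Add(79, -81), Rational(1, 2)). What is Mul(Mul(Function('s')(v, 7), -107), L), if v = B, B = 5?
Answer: Mul(Rational(749, 54), I, Pow(2, Rational(1, 2))) ≈ Mul(19.616, I)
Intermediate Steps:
v = 5
L = Mul(Rational(1, 6), I, Pow(2, Rational(1, 2))) (L = Mul(Rational(1, 6), Pow(Add(79, -81), Rational(1, 2))) = Mul(Rational(1, 6), Pow(-2, Rational(1, 2))) = Mul(Rational(1, 6), Mul(I, Pow(2, Rational(1, 2)))) = Mul(Rational(1, 6), I, Pow(2, Rational(1, 2))) ≈ Mul(0.23570, I))
Function('I')(S) = Pow(S, Rational(3, 2))
Function('s')(W, U) = Rational(-7, 9) (Function('s')(W, U) = Mul(Add(-1, -6), Pow(Add(Pow(4, Rational(3, 2)), 1), -1)) = Mul(-7, Pow(Add(8, 1), -1)) = Mul(-7, Pow(9, -1)) = Mul(-7, Rational(1, 9)) = Rational(-7, 9))
Mul(Mul(Function('s')(v, 7), -107), L) = Mul(Mul(Rational(-7, 9), -107), Mul(Rational(1, 6), I, Pow(2, Rational(1, 2)))) = Mul(Rational(749, 9), Mul(Rational(1, 6), I, Pow(2, Rational(1, 2)))) = Mul(Rational(749, 54), I, Pow(2, Rational(1, 2)))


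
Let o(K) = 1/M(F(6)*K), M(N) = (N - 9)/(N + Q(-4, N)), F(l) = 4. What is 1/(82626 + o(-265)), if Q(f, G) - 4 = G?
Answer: 1069/88329310 ≈ 1.2102e-5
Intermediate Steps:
Q(f, G) = 4 + G
M(N) = (-9 + N)/(4 + 2*N) (M(N) = (N - 9)/(N + (4 + N)) = (-9 + N)/(4 + 2*N))
o(K) = 2*(2 + 4*K)/(-9 + 4*K) (o(K) = 1/((-9 + 4*K)/(2*(2 + 4*K))) = 2*(2 + 4*K)/(-9 + 4*K))
1/(82626 + o(-265)) = 1/(82626 + 4*(1 + 2*(-265))/(-9 + 4*(-265))) = 1/(82626 + 4*(1 - 530)/(-9 - 1060)) = 1/(82626 + 4*(-529)/(-1069)) = 1/(82626 + 4*(-1/1069)*(-529)) = 1/(82626 + 2116/1069) = 1/(88329310/1069) = 1069/88329310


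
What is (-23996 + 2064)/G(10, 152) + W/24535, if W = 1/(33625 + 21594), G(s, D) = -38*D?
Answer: 7428358340139/1956328550260 ≈ 3.7971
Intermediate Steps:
W = 1/55219 ≈ 1.8110e-5
(-23996 + 2064)/G(10, 152) + W/24535 = (-23996 + 2064)/((-38*152)) + (1/55219)/24535 = -21932/(-5776) + (1/55219)*(1/24535) = -21932*(-1/5776) + 1/1354798165 = 5483/1444 + 1/1354798165 = 7428358340139/1956328550260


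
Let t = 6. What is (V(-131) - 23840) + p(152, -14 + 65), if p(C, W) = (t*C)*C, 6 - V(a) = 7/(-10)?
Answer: 1147907/10 ≈ 1.1479e+5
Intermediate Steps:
V(a) = 67/10 (V(a) = 6 - 7/(-10) = 6 - 7*(-1)/10 = 6 - 1*(-7/10) = 6 + 7/10 = 67/10)
p(C, W) = 6*C² (p(C, W) = (6*C)*C = 6*C²)
(V(-131) - 23840) + p(152, -14 + 65) = (67/10 - 23840) + 6*152² = -238333/10 + 6*23104 = -238333/10 + 138624 = 1147907/10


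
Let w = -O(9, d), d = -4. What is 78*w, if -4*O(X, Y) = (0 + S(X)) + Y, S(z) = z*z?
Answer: 3003/2 ≈ 1501.5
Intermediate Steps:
S(z) = z²
O(X, Y) = -Y/4 - X²/4 (O(X, Y) = -((0 + X²) + Y)/4 = -(X² + Y)/4 = -(Y + X²)/4 = -Y/4 - X²/4)
w = 77/4 (w = -(-¼*(-4) - ¼*9²) = -(1 - ¼*81) = -(1 - 81/4) = -1*(-77/4) = 77/4 ≈ 19.250)
78*w = 78*(77/4) = 3003/2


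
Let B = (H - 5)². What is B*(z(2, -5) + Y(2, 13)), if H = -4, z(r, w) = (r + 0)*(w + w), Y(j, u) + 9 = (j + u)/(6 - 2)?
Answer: -8181/4 ≈ -2045.3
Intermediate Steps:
Y(j, u) = -9 + j/4 + u/4 (Y(j, u) = -9 + (j + u)/(6 - 2) = -9 + (j + u)/4 = -9 + (j + u)*(¼) = -9 + (j/4 + u/4) = -9 + j/4 + u/4)
z(r, w) = 2*r*w (z(r, w) = r*(2*w) = 2*r*w)
B = 81 (B = (-4 - 5)² = (-9)² = 81)
B*(z(2, -5) + Y(2, 13)) = 81*(2*2*(-5) + (-9 + (¼)*2 + (¼)*13)) = 81*(-20 + (-9 + ½ + 13/4)) = 81*(-20 - 21/4) = 81*(-101/4) = -8181/4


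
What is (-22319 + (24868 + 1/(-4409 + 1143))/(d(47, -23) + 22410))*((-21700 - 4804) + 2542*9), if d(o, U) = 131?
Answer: 2978793708302251/36809453 ≈ 8.0925e+7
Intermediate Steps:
(-22319 + (24868 + 1/(-4409 + 1143))/(d(47, -23) + 22410))*((-21700 - 4804) + 2542*9) = (-22319 + (24868 + 1/(-4409 + 1143))/(131 + 22410))*((-21700 - 4804) + 2542*9) = (-22319 + (24868 + 1/(-3266))/22541)*(-26504 + 22878) = (-22319 + (24868 - 1/3266)*(1/22541))*(-3626) = (-22319 + (81218887/3266)*(1/22541))*(-3626) = (-22319 + 81218887/73618906)*(-3626) = -1643019144127/73618906*(-3626) = 2978793708302251/36809453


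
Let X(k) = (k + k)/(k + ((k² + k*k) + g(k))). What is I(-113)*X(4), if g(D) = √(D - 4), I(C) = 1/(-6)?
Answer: -1/27 ≈ -0.037037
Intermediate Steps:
I(C) = -⅙
g(D) = √(-4 + D)
X(k) = 2*k/(k + √(-4 + k) + 2*k²) (X(k) = (k + k)/(k + ((k² + k*k) + √(-4 + k))) = (2*k)/(k + ((k² + k²) + √(-4 + k))) = (2*k)/(k + (2*k² + √(-4 + k))) = (2*k)/(k + (√(-4 + k) + 2*k²)) = (2*k)/(k + √(-4 + k) + 2*k²) = 2*k/(k + √(-4 + k) + 2*k²))
I(-113)*X(4) = -4/(3*(4 + √(-4 + 4) + 2*4²)) = -4/(3*(4 + √0 + 2*16)) = -4/(3*(4 + 0 + 32)) = -4/(3*36) = -⅙*2/9 = -1/27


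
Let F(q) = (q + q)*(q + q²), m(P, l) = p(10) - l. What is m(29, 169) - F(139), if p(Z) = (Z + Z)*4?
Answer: -5409969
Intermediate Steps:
p(Z) = 8*Z (p(Z) = (2*Z)*4 = 8*Z)
m(P, l) = 80 - l (m(P, l) = 8*10 - l = 80 - l)
F(q) = 2*q*(q + q²) (F(q) = (2*q)*(q + q²) = 2*q*(q + q²))
m(29, 169) - F(139) = (80 - 1*169) - 2*139²*(1 + 139) = (80 - 169) - 2*19321*140 = -89 - 1*5409880 = -89 - 5409880 = -5409969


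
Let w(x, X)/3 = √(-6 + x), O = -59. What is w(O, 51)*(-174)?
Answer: -522*I*√65 ≈ -4208.5*I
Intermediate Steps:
w(x, X) = 3*√(-6 + x)
w(O, 51)*(-174) = (3*√(-6 - 59))*(-174) = (3*√(-65))*(-174) = (3*(I*√65))*(-174) = (3*I*√65)*(-174) = -522*I*√65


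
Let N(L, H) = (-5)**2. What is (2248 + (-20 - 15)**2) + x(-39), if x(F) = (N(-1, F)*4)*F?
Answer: -427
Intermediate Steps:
N(L, H) = 25
x(F) = 100*F (x(F) = (25*4)*F = 100*F)
(2248 + (-20 - 15)**2) + x(-39) = (2248 + (-20 - 15)**2) + 100*(-39) = (2248 + (-35)**2) - 3900 = (2248 + 1225) - 3900 = 3473 - 3900 = -427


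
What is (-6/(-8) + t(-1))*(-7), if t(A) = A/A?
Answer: -49/4 ≈ -12.250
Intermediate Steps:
t(A) = 1
(-6/(-8) + t(-1))*(-7) = (-6/(-8) + 1)*(-7) = (-6*(-1/8) + 1)*(-7) = (3/4 + 1)*(-7) = (7/4)*(-7) = -49/4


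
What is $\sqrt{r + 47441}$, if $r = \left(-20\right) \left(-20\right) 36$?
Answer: $\sqrt{61841} \approx 248.68$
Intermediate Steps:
$r = 14400$ ($r = 400 \cdot 36 = 14400$)
$\sqrt{r + 47441} = \sqrt{14400 + 47441} = \sqrt{61841}$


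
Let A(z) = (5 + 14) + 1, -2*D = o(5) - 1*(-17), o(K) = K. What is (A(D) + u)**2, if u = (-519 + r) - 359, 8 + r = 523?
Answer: 117649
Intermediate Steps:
r = 515 (r = -8 + 523 = 515)
D = -11 (D = -(5 - 1*(-17))/2 = -(5 + 17)/2 = -1/2*22 = -11)
u = -363 (u = (-519 + 515) - 359 = -4 - 359 = -363)
A(z) = 20 (A(z) = 19 + 1 = 20)
(A(D) + u)**2 = (20 - 363)**2 = (-343)**2 = 117649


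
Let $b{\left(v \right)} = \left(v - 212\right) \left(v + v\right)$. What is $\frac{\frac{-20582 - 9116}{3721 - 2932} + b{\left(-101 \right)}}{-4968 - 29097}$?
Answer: $- \frac{49855616}{26877285} \approx -1.8549$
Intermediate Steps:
$b{\left(v \right)} = 2 v \left(-212 + v\right)$ ($b{\left(v \right)} = \left(-212 + v\right) 2 v = 2 v \left(-212 + v\right)$)
$\frac{\frac{-20582 - 9116}{3721 - 2932} + b{\left(-101 \right)}}{-4968 - 29097} = \frac{\frac{-20582 - 9116}{3721 - 2932} + 2 \left(-101\right) \left(-212 - 101\right)}{-4968 - 29097} = \frac{- \frac{29698}{789} + 2 \left(-101\right) \left(-313\right)}{-34065} = \left(\left(-29698\right) \frac{1}{789} + 63226\right) \left(- \frac{1}{34065}\right) = \left(- \frac{29698}{789} + 63226\right) \left(- \frac{1}{34065}\right) = \frac{49855616}{789} \left(- \frac{1}{34065}\right) = - \frac{49855616}{26877285}$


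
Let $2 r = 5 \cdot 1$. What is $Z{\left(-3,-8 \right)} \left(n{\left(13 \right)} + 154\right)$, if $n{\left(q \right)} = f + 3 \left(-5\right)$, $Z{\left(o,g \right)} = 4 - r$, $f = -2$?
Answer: $\frac{411}{2} \approx 205.5$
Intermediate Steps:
$r = \frac{5}{2}$ ($r = \frac{5 \cdot 1}{2} = \frac{1}{2} \cdot 5 = \frac{5}{2} \approx 2.5$)
$Z{\left(o,g \right)} = \frac{3}{2}$ ($Z{\left(o,g \right)} = 4 - \frac{5}{2} = \frac{3}{2}$)
$n{\left(q \right)} = -17$ ($n{\left(q \right)} = -2 + 3 \left(-5\right) = -2 - 15 = -17$)
$Z{\left(-3,-8 \right)} \left(n{\left(13 \right)} + 154\right) = \frac{3 \left(-17 + 154\right)}{2} = \frac{3}{2} \cdot 137 = \frac{411}{2}$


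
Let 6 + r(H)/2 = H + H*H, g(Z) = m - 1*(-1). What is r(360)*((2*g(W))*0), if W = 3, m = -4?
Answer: 0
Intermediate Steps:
g(Z) = -3 (g(Z) = -4 - 1*(-1) = -4 + 1 = -3)
r(H) = -12 + 2*H + 2*H² (r(H) = -12 + 2*(H + H*H) = -12 + 2*(H + H²) = -12 + (2*H + 2*H²) = -12 + 2*H + 2*H²)
r(360)*((2*g(W))*0) = (-12 + 2*360 + 2*360²)*((2*(-3))*0) = (-12 + 720 + 2*129600)*(-6*0) = (-12 + 720 + 259200)*0 = 259908*0 = 0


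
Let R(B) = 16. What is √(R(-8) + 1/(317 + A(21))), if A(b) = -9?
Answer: √379533/154 ≈ 4.0004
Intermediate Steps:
√(R(-8) + 1/(317 + A(21))) = √(16 + 1/(317 - 9)) = √(16 + 1/308) = √(4929/308) = √379533/154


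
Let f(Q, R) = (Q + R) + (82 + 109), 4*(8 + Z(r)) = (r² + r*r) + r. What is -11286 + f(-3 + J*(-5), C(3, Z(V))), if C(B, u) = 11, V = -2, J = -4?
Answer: -11067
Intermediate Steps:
Z(r) = -8 + r²/2 + r/4 (Z(r) = -8 + ((r² + r*r) + r)/4 = -8 + ((r² + r²) + r)/4 = -8 + (2*r² + r)/4 = -8 + (r + 2*r²)/4 = -8 + (r²/2 + r/4) = -8 + r²/2 + r/4)
f(Q, R) = 191 + Q + R (f(Q, R) = (Q + R) + 191 = 191 + Q + R)
-11286 + f(-3 + J*(-5), C(3, Z(V))) = -11286 + (191 + (-3 - 4*(-5)) + 11) = -11286 + (191 + (-3 + 20) + 11) = -11286 + (191 + 17 + 11) = -11286 + 219 = -11067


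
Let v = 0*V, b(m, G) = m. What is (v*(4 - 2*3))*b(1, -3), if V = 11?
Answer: 0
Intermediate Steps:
v = 0 (v = 0*11 = 0)
(v*(4 - 2*3))*b(1, -3) = (0*(4 - 2*3))*1 = (0*(4 - 6))*1 = (0*(-2))*1 = 0*1 = 0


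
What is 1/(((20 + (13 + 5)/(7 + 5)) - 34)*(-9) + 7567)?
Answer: 2/15359 ≈ 0.00013022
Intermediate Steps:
1/(((20 + (13 + 5)/(7 + 5)) - 34)*(-9) + 7567) = 1/(((20 + 18/12) - 34)*(-9) + 7567) = 1/(((20 + 18*(1/12)) - 34)*(-9) + 7567) = 1/(((20 + 3/2) - 34)*(-9) + 7567) = 1/((43/2 - 34)*(-9) + 7567) = 1/(-25/2*(-9) + 7567) = 1/(225/2 + 7567) = 1/(15359/2) = 2/15359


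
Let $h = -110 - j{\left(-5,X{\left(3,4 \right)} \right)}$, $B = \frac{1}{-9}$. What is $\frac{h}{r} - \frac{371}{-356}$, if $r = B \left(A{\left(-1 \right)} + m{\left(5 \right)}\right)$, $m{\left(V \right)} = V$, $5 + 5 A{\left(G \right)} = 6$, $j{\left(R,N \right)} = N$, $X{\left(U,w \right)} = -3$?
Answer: $\frac{861893}{4628} \approx 186.23$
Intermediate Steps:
$A{\left(G \right)} = \frac{1}{5}$ ($A{\left(G \right)} = -1 + \frac{1}{5} \cdot 6 = -1 + \frac{6}{5} = \frac{1}{5}$)
$B = - \frac{1}{9} \approx -0.11111$
$r = - \frac{26}{45}$ ($r = - \frac{\frac{1}{5} + 5}{9} = \left(- \frac{1}{9}\right) \frac{26}{5} = - \frac{26}{45} \approx -0.57778$)
$h = -107$ ($h = -110 - -3 = -110 + 3 = -107$)
$\frac{h}{r} - \frac{371}{-356} = - \frac{107}{- \frac{26}{45}} - \frac{371}{-356} = \left(-107\right) \left(- \frac{45}{26}\right) - - \frac{371}{356} = \frac{4815}{26} + \frac{371}{356} = \frac{861893}{4628}$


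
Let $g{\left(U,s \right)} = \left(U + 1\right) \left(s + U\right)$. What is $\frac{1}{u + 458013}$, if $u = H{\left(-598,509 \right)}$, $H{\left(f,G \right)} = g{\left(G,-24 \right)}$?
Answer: $\frac{1}{705363} \approx 1.4177 \cdot 10^{-6}$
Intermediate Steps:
$g{\left(U,s \right)} = \left(1 + U\right) \left(U + s\right)$
$H{\left(f,G \right)} = -24 + G^{2} - 23 G$ ($H{\left(f,G \right)} = G - 24 + G^{2} + G \left(-24\right) = G - 24 + G^{2} - 24 G = -24 + G^{2} - 23 G$)
$u = 247350$ ($u = -24 + 509^{2} - 11707 = -24 + 259081 - 11707 = 247350$)
$\frac{1}{u + 458013} = \frac{1}{247350 + 458013} = \frac{1}{705363}$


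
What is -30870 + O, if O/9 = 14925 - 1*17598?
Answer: -54927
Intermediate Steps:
O = -24057 (O = 9*(14925 - 1*17598) = 9*(14925 - 17598) = 9*(-2673) = -24057)
-30870 + O = -30870 - 24057 = -54927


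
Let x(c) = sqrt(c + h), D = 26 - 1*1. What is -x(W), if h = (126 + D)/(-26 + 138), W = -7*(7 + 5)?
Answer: -I*sqrt(64799)/28 ≈ -9.0913*I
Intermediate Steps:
W = -84 (W = -7*12 = -84)
D = 25 (D = 26 - 1 = 25)
h = 151/112 (h = (126 + 25)/(-26 + 138) = 151/112 ≈ 1.3482)
x(c) = sqrt(151/112 + c) (x(c) = sqrt(c + 151/112) = sqrt(151/112 + c))
-x(W) = -sqrt(1057 + 784*(-84))/28 = -sqrt(1057 - 65856)/28 = -sqrt(-64799)/28 = -I*sqrt(64799)/28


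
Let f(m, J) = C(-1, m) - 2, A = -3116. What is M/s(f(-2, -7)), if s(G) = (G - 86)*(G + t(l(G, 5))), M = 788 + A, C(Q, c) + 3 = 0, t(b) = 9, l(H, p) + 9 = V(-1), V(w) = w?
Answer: 582/91 ≈ 6.3956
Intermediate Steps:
l(H, p) = -10 (l(H, p) = -9 - 1 = -10)
C(Q, c) = -3 (C(Q, c) = -3 + 0 = -3)
f(m, J) = -5 (f(m, J) = -3 - 2 = -5)
M = -2328 (M = 788 - 3116 = -2328)
s(G) = (-86 + G)*(9 + G) (s(G) = (G - 86)*(G + 9) = (-86 + G)*(9 + G))
M/s(f(-2, -7)) = -2328/(-774 + (-5)² - 77*(-5)) = -2328/(-774 + 25 + 385) = -2328/(-364) = -2328*(-1/364) = 582/91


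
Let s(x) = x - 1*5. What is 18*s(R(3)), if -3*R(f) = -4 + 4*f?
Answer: -138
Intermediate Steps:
R(f) = 4/3 - 4*f/3 (R(f) = -(-4 + 4*f)/3 = 4/3 - 4*f/3)
s(x) = -5 + x (s(x) = x - 5 = -5 + x)
18*s(R(3)) = 18*(-5 + (4/3 - 4/3*3)) = 18*(-5 + (4/3 - 4)) = 18*(-5 - 8/3) = 18*(-23/3) = -138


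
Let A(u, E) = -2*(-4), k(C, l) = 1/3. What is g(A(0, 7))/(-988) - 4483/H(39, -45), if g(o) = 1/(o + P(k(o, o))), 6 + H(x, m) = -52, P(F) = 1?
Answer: 19931389/257868 ≈ 77.293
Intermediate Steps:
k(C, l) = ⅓ (k(C, l) = 1*(⅓) = ⅓)
H(x, m) = -58 (H(x, m) = -6 - 52 = -58)
A(u, E) = 8
g(o) = 1/(1 + o) (g(o) = 1/(o + 1) = 1/(1 + o))
g(A(0, 7))/(-988) - 4483/H(39, -45) = 1/((1 + 8)*(-988)) - 4483/(-58) = -1/988/9 - 4483*(-1/58) = (⅑)*(-1/988) + 4483/58 = -1/8892 + 4483/58 = 19931389/257868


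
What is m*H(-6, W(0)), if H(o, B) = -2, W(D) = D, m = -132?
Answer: 264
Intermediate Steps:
m*H(-6, W(0)) = -132*(-2) = 264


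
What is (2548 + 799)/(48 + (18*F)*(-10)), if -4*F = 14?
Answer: 3347/678 ≈ 4.9366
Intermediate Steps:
F = -7/2 (F = -¼*14 = -7/2 ≈ -3.5000)
(2548 + 799)/(48 + (18*F)*(-10)) = (2548 + 799)/(48 + (18*(-7/2))*(-10)) = 3347/(48 - 63*(-10)) = 3347/(48 + 630) = 3347/678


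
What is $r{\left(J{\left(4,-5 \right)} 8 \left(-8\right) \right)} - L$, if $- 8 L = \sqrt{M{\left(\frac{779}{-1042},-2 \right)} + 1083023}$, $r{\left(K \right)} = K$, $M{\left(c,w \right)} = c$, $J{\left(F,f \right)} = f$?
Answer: $320 + \frac{\sqrt{1175906572854}}{8336} \approx 450.09$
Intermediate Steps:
$L = - \frac{\sqrt{1175906572854}}{8336}$ ($L = - \frac{\sqrt{\frac{779}{-1042} + 1083023}}{8} = - \frac{\sqrt{779 \left(- \frac{1}{1042}\right) + 1083023}}{8} = - \frac{\sqrt{- \frac{779}{1042} + 1083023}}{8} = - \frac{\sqrt{\frac{1128509187}{1042}}}{8} = - \frac{\frac{1}{1042} \sqrt{1175906572854}}{8} = - \frac{\sqrt{1175906572854}}{8336} \approx -130.09$)
$r{\left(J{\left(4,-5 \right)} 8 \left(-8\right) \right)} - L = \left(-5\right) 8 \left(-8\right) - - \frac{\sqrt{1175906572854}}{8336} = \left(-40\right) \left(-8\right) + \frac{\sqrt{1175906572854}}{8336} = 320 + \frac{\sqrt{1175906572854}}{8336}$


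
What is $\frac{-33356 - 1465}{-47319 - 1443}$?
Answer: $\frac{3869}{5418} \approx 0.7141$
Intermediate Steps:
$\frac{-33356 - 1465}{-47319 - 1443} = - \frac{34821}{-48762} = \left(-34821\right) \left(- \frac{1}{48762}\right) = \frac{3869}{5418}$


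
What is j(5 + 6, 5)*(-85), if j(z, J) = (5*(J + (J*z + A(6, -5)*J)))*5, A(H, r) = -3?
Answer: -95625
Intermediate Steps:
j(z, J) = -50*J + 25*J*z (j(z, J) = (5*(J + (J*z - 3*J)))*5 = (5*(J + (-3*J + J*z)))*5 = (5*(-2*J + J*z))*5 = (-10*J + 5*J*z)*5 = -50*J + 25*J*z)
j(5 + 6, 5)*(-85) = (25*5*(-2 + (5 + 6)))*(-85) = (25*5*(-2 + 11))*(-85) = (25*5*9)*(-85) = 1125*(-85) = -95625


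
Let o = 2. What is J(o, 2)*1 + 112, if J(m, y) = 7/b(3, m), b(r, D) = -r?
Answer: 329/3 ≈ 109.67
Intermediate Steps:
J(m, y) = -7/3 (J(m, y) = 7/((-1*3)) = 7/(-3) = 7*(-⅓) = -7/3)
J(o, 2)*1 + 112 = -7/3*1 + 112 = -7/3 + 112 = 329/3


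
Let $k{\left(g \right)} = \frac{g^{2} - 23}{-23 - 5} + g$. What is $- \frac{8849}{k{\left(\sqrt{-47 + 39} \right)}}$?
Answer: $- \frac{7680932}{7233} + \frac{13875232 i \sqrt{2}}{7233} \approx -1061.9 + 2712.9 i$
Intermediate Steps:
$k{\left(g \right)} = \frac{23}{28} + g - \frac{g^{2}}{28}$ ($k{\left(g \right)} = \frac{-23 + g^{2}}{-28} + g = \left(-23 + g^{2}\right) \left(- \frac{1}{28}\right) + g = \left(\frac{23}{28} - \frac{g^{2}}{28}\right) + g = \frac{23}{28} + g - \frac{g^{2}}{28}$)
$- \frac{8849}{k{\left(\sqrt{-47 + 39} \right)}} = - \frac{8849}{\frac{23}{28} + \sqrt{-47 + 39} - \frac{\left(\sqrt{-47 + 39}\right)^{2}}{28}} = - \frac{8849}{\frac{23}{28} + \sqrt{-8} - \frac{\left(\sqrt{-8}\right)^{2}}{28}} = - \frac{8849}{\frac{23}{28} + 2 i \sqrt{2} - \frac{\left(2 i \sqrt{2}\right)^{2}}{28}} = - \frac{8849}{\frac{23}{28} + 2 i \sqrt{2} - - \frac{2}{7}} = - \frac{8849}{\frac{23}{28} + 2 i \sqrt{2} + \frac{2}{7}} = - \frac{8849}{\frac{31}{28} + 2 i \sqrt{2}}$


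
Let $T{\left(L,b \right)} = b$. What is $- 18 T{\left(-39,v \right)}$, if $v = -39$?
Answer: $702$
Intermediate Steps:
$- 18 T{\left(-39,v \right)} = \left(-18\right) \left(-39\right) = 702$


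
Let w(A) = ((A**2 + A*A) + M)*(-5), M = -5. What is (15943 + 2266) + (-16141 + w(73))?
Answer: -51197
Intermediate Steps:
w(A) = 25 - 10*A**2 (w(A) = ((A**2 + A*A) - 5)*(-5) = ((A**2 + A**2) - 5)*(-5) = (2*A**2 - 5)*(-5) = (-5 + 2*A**2)*(-5) = 25 - 10*A**2)
(15943 + 2266) + (-16141 + w(73)) = (15943 + 2266) + (-16141 + (25 - 10*73**2)) = 18209 + (-16141 + (25 - 10*5329)) = 18209 + (-16141 + (25 - 53290)) = 18209 + (-16141 - 53265) = 18209 - 69406 = -51197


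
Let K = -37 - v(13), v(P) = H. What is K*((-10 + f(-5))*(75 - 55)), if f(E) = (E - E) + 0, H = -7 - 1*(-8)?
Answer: 7600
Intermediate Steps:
H = 1 (H = -7 + 8 = 1)
v(P) = 1
f(E) = 0 (f(E) = 0 + 0 = 0)
K = -38 (K = -37 - 1*1 = -37 - 1 = -38)
K*((-10 + f(-5))*(75 - 55)) = -38*(-10 + 0)*(75 - 55) = -(-380)*20 = -38*(-200) = 7600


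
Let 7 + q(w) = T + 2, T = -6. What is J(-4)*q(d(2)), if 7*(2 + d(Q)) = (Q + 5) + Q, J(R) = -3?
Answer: 33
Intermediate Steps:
d(Q) = -9/7 + 2*Q/7 (d(Q) = -2 + ((Q + 5) + Q)/7 = -2 + ((5 + Q) + Q)/7 = -2 + (5 + 2*Q)/7 = -2 + (5/7 + 2*Q/7) = -9/7 + 2*Q/7)
q(w) = -11 (q(w) = -7 + (-6 + 2) = -7 - 4 = -11)
J(-4)*q(d(2)) = -3*(-11) = 33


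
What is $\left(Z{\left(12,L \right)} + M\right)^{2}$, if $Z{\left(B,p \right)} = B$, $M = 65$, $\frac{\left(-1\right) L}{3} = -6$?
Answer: $5929$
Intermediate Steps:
$L = 18$ ($L = \left(-3\right) \left(-6\right) = 18$)
$\left(Z{\left(12,L \right)} + M\right)^{2} = \left(12 + 65\right)^{2} = 77^{2} = 5929$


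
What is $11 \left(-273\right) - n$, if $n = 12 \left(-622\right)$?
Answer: $4461$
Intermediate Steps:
$n = -7464$
$11 \left(-273\right) - n = 11 \left(-273\right) - -7464 = -3003 + 7464 = 4461$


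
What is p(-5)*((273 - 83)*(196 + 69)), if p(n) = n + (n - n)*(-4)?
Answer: -251750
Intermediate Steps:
p(n) = n (p(n) = n + 0*(-4) = n + 0 = n)
p(-5)*((273 - 83)*(196 + 69)) = -5*(273 - 83)*(196 + 69) = -950*265 = -5*50350 = -251750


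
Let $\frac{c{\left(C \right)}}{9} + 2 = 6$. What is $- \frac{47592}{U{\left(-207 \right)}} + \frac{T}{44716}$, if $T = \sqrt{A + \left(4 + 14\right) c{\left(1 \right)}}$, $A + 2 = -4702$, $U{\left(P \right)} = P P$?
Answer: $- \frac{5288}{4761} + \frac{13 i \sqrt{6}}{22358} \approx -1.1107 + 0.0014242 i$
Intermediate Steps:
$U{\left(P \right)} = P^{2}$
$c{\left(C \right)} = 36$ ($c{\left(C \right)} = -18 + 9 \cdot 6 = -18 + 54 = 36$)
$A = -4704$ ($A = -2 - 4702 = -4704$)
$T = 26 i \sqrt{6}$ ($T = \sqrt{-4704 + \left(4 + 14\right) 36} = \sqrt{-4704 + 18 \cdot 36} = \sqrt{-4704 + 648} = \sqrt{-4056} = 26 i \sqrt{6} \approx 63.687 i$)
$- \frac{47592}{U{\left(-207 \right)}} + \frac{T}{44716} = - \frac{47592}{\left(-207\right)^{2}} + \frac{26 i \sqrt{6}}{44716} = - \frac{47592}{42849} + 26 i \sqrt{6} \cdot \frac{1}{44716} = \left(-47592\right) \frac{1}{42849} + \frac{13 i \sqrt{6}}{22358} = - \frac{5288}{4761} + \frac{13 i \sqrt{6}}{22358}$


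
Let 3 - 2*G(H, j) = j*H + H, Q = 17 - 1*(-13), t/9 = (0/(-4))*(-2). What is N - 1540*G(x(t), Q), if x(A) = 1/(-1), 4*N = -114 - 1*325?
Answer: -105159/4 ≈ -26290.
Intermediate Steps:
N = -439/4 (N = (-114 - 1*325)/4 = (-114 - 325)/4 = (¼)*(-439) = -439/4 ≈ -109.75)
t = 0 (t = 9*((0/(-4))*(-2)) = 9*((0*(-¼))*(-2)) = 9*(0*(-2)) = 9*0 = 0)
Q = 30 (Q = 17 + 13 = 30)
x(A) = -1 (x(A) = 1*(-1) = -1)
G(H, j) = 3/2 - H/2 - H*j/2 (G(H, j) = 3/2 - (j*H + H)/2 = 3/2 - (H*j + H)/2 = 3/2 - (H + H*j)/2 = 3/2 + (-H/2 - H*j/2) = 3/2 - H/2 - H*j/2)
N - 1540*G(x(t), Q) = -439/4 - 1540*(3/2 - ½*(-1) - ½*(-1)*30) = -439/4 - 1540*(3/2 + ½ + 15) = -439/4 - 1540*17 = -439/4 - 26180 = -105159/4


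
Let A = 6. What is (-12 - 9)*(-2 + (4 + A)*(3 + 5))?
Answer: -1638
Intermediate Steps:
(-12 - 9)*(-2 + (4 + A)*(3 + 5)) = (-12 - 9)*(-2 + (4 + 6)*(3 + 5)) = -21*(-2 + 10*8) = -21*(-2 + 80) = -21*78 = -1638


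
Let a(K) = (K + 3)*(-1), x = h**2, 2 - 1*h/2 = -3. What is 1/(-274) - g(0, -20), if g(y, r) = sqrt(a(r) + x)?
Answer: -1/274 - 3*sqrt(13) ≈ -10.820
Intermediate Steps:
h = 10 (h = 4 - 2*(-3) = 4 + 6 = 10)
x = 100 (x = 10**2 = 100)
a(K) = -3 - K (a(K) = (3 + K)*(-1) = -3 - K)
g(y, r) = sqrt(97 - r) (g(y, r) = sqrt((-3 - r) + 100) = sqrt(97 - r))
1/(-274) - g(0, -20) = 1/(-274) - sqrt(97 - 1*(-20)) = -1/274 - sqrt(97 + 20) = -1/274 - sqrt(117) = -1/274 - 3*sqrt(13)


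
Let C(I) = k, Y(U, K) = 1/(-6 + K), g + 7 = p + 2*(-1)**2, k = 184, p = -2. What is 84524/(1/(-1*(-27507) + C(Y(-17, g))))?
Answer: 2340554084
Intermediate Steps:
g = -7 (g = -7 + (-2 + 2*(-1)**2) = -7 + (-2 + 2*1) = -7 + (-2 + 2) = -7 + 0 = -7)
C(I) = 184
84524/(1/(-1*(-27507) + C(Y(-17, g)))) = 84524/(1/(-1*(-27507) + 184)) = 84524/(1/(27507 + 184)) = 84524/(1/27691) = 84524*27691 = 2340554084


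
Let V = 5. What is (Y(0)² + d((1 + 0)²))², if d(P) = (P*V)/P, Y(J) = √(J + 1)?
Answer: 36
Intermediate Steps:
Y(J) = √(1 + J)
d(P) = 5 (d(P) = (P*5)/P = (5*P)/P = 5)
(Y(0)² + d((1 + 0)²))² = ((√(1 + 0))² + 5)² = ((√1)² + 5)² = (1² + 5)² = (1 + 5)² = 6² = 36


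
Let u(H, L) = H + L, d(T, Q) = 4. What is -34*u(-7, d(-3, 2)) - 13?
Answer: 89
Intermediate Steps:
-34*u(-7, d(-3, 2)) - 13 = -34*(-7 + 4) - 13 = -34*(-3) - 13 = 102 - 13 = 89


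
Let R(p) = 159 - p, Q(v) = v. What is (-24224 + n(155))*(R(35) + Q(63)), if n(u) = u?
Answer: -4500903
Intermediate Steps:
(-24224 + n(155))*(R(35) + Q(63)) = (-24224 + 155)*((159 - 1*35) + 63) = -24069*((159 - 35) + 63) = -24069*(124 + 63) = -24069*187 = -4500903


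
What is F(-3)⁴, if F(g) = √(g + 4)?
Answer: 1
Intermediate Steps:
F(g) = √(4 + g)
F(-3)⁴ = (√(4 - 3))⁴ = (√1)⁴ = 1⁴ = 1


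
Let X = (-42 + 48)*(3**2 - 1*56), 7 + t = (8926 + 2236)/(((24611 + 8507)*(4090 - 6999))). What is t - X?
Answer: 13246780444/48170131 ≈ 275.00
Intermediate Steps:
t = -337196498/48170131 (t = -7 + (8926 + 2236)/(((24611 + 8507)*(4090 - 6999))) = -7 + 11162/((33118*(-2909))) = -7 + 11162/(-96340262) = -7 + 11162*(-1/96340262) = -7 - 5581/48170131 = -337196498/48170131 ≈ -7.0001)
X = -282 (X = 6*(9 - 56) = 6*(-47) = -282)
t - X = -337196498/48170131 - 1*(-282) = -337196498/48170131 + 282 = 13246780444/48170131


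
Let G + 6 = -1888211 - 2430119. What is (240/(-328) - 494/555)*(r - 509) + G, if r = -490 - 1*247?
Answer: -98217753296/22755 ≈ -4.3163e+6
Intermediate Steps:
G = -4318336 (G = -6 + (-1888211 - 2430119) = -6 - 4318330 = -4318336)
r = -737 (r = -490 - 247 = -737)
(240/(-328) - 494/555)*(r - 509) + G = (240/(-328) - 494/555)*(-737 - 509) - 4318336 = (240*(-1/328) - 494*1/555)*(-1246) - 4318336 = (-30/41 - 494/555)*(-1246) - 4318336 = -36904/22755*(-1246) - 4318336 = 45982384/22755 - 4318336 = -98217753296/22755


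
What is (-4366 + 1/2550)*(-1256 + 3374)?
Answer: -3930054547/425 ≈ -9.2472e+6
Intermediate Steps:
(-4366 + 1/2550)*(-1256 + 3374) = (-4366 + 1/2550)*2118 = -11133299/2550*2118 = -3930054547/425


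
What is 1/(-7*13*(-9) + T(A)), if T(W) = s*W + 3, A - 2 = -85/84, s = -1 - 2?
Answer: 28/22933 ≈ 0.0012209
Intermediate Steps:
s = -3
A = 83/84 (A = 2 - 85/84 = 83/84 ≈ 0.98810)
T(W) = 3 - 3*W (T(W) = -3*W + 3 = 3 - 3*W)
1/(-7*13*(-9) + T(A)) = 1/(-7*13*(-9) + (3 - 3*83/84)) = 1/(-91*(-9) + (3 - 83/28)) = 1/(819 + 1/28) = 1/(22933/28) = 28/22933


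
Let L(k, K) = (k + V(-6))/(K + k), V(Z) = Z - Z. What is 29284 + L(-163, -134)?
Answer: 8697511/297 ≈ 29285.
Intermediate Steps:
V(Z) = 0
L(k, K) = k/(K + k) (L(k, K) = (k + 0)/(K + k) = k/(K + k))
29284 + L(-163, -134) = 29284 - 163/(-134 - 163) = 29284 - 163/(-297) = 29284 - 163*(-1/297) = 29284 + 163/297 = 8697511/297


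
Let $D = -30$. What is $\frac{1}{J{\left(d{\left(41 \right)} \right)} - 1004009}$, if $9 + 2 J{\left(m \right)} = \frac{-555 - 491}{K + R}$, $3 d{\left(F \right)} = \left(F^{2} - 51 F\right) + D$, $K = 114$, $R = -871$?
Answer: $- \frac{1514}{1520075393} \approx -9.96 \cdot 10^{-7}$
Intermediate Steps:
$d{\left(F \right)} = -10 - 17 F + \frac{F^{2}}{3}$ ($d{\left(F \right)} = \frac{\left(F^{2} - 51 F\right) - 30}{3} = \frac{-30 + F^{2} - 51 F}{3} = -10 - 17 F + \frac{F^{2}}{3}$)
$J{\left(m \right)} = - \frac{5767}{1514}$ ($J{\left(m \right)} = - \frac{9}{2} + \frac{\left(-555 - 491\right) \frac{1}{114 - 871}}{2} = - \frac{9}{2} + \frac{\left(-1046\right) \frac{1}{-757}}{2} = - \frac{9}{2} + \frac{\left(-1046\right) \left(- \frac{1}{757}\right)}{2} = - \frac{9}{2} + \frac{1}{2} \cdot \frac{1046}{757} = - \frac{9}{2} + \frac{523}{757} = - \frac{5767}{1514}$)
$\frac{1}{J{\left(d{\left(41 \right)} \right)} - 1004009} = \frac{1}{- \frac{5767}{1514} - 1004009} = \frac{1}{- \frac{1520075393}{1514}} = - \frac{1514}{1520075393}$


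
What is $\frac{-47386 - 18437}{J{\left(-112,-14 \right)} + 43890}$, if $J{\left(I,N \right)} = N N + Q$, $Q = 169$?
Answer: $- \frac{65823}{44255} \approx -1.4874$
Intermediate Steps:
$J{\left(I,N \right)} = 169 + N^{2}$ ($J{\left(I,N \right)} = N N + 169 = N^{2} + 169 = 169 + N^{2}$)
$\frac{-47386 - 18437}{J{\left(-112,-14 \right)} + 43890} = \frac{-47386 - 18437}{\left(169 + \left(-14\right)^{2}\right) + 43890} = - \frac{65823}{\left(169 + 196\right) + 43890} = - \frac{65823}{365 + 43890} = - \frac{65823}{44255}$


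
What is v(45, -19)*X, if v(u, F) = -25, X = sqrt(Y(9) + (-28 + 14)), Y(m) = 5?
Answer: -75*I ≈ -75.0*I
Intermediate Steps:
X = 3*I (X = sqrt(5 + (-28 + 14)) = sqrt(5 - 14) = sqrt(-9) = 3*I ≈ 3.0*I)
v(45, -19)*X = -75*I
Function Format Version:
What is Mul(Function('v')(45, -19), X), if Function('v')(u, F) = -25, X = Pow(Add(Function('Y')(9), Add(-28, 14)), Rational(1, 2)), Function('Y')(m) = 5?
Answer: Mul(-75, I) ≈ Mul(-75.000, I)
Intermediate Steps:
X = Mul(3, I) (X = Pow(Add(5, Add(-28, 14)), Rational(1, 2)) = Pow(Add(5, -14), Rational(1, 2)) = Pow(-9, Rational(1, 2)) = Mul(3, I) ≈ Mul(3.0000, I))
Mul(Function('v')(45, -19), X) = Mul(-25, Mul(3, I)) = Mul(-75, I)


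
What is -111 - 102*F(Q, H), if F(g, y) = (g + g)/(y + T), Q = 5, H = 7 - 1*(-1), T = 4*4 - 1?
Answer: -3573/23 ≈ -155.35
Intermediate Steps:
T = 15 (T = 16 - 1 = 15)
H = 8 (H = 7 + 1 = 8)
F(g, y) = 2*g/(15 + y) (F(g, y) = (g + g)/(y + 15) = (2*g)/(15 + y) = 2*g/(15 + y))
-111 - 102*F(Q, H) = -111 - 204*5/(15 + 8) = -111 - 204*5/23 = -111 - 102*10/23 = -111 - 1020/23 = -3573/23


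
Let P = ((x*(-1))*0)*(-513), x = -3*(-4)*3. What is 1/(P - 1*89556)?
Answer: -1/89556 ≈ -1.1166e-5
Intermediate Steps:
x = 36 (x = 12*3 = 36)
P = 0 (P = ((36*(-1))*0)*(-513) = -36*0*(-513) = 0*(-513) = 0)
1/(P - 1*89556) = 1/(0 - 1*89556) = 1/(0 - 89556) = 1/(-89556) = -1/89556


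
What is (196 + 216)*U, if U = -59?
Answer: -24308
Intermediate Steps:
(196 + 216)*U = (196 + 216)*(-59) = 412*(-59) = -24308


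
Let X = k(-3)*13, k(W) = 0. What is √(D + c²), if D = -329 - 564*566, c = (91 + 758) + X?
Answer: 4*√25078 ≈ 633.44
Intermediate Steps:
X = 0 (X = 0*13 = 0)
c = 849 (c = (91 + 758) + 0 = 849 + 0 = 849)
D = -319553 (D = -329 - 319224 = -319553)
√(D + c²) = √(-319553 + 849²) = √(-319553 + 720801) = √401248 = 4*√25078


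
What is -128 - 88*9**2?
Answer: -7256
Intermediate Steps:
-128 - 88*9**2 = -128 - 88*81 = -128 - 7128 = -7256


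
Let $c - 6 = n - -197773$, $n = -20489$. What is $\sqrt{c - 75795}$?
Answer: $\sqrt{101495} \approx 318.58$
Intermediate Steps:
$c = 177290$ ($c = 6 - -177284 = 6 + \left(-20489 + 197773\right) = 6 + 177284 = 177290$)
$\sqrt{c - 75795} = \sqrt{177290 - 75795} = \sqrt{101495}$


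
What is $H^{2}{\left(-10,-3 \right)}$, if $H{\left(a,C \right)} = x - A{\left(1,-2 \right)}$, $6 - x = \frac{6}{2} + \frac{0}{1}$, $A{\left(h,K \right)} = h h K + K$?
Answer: $49$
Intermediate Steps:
$A{\left(h,K \right)} = K + K h^{2}$ ($A{\left(h,K \right)} = h^{2} K + K = K h^{2} + K = K + K h^{2}$)
$x = 3$ ($x = 6 - \left(\frac{6}{2} + \frac{0}{1}\right) = 6 - \left(6 \cdot \frac{1}{2} + 0 \cdot 1\right) = 6 - \left(3 + 0\right) = 6 - 3 = 3$)
$H{\left(a,C \right)} = 7$ ($H{\left(a,C \right)} = 3 - - 2 \left(1 + 1^{2}\right) = 3 - - 2 \left(1 + 1\right) = 3 - \left(-2\right) 2 = 3 - -4 = 3 + 4 = 7$)
$H^{2}{\left(-10,-3 \right)} = 7^{2} = 49$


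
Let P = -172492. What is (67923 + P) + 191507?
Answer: 86938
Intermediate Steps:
(67923 + P) + 191507 = (67923 - 172492) + 191507 = -104569 + 191507 = 86938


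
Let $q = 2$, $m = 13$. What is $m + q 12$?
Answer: $37$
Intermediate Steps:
$m + q 12 = 13 + 2 \cdot 12 = 13 + 24 = 37$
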